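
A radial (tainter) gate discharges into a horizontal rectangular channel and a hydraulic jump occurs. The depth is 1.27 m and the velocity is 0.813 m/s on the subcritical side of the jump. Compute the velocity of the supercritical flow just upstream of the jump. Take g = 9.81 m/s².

Fr₂ = V₂/√(g·y₂) = 0.813/√(9.81×1.27) = 0.230.
Applying the sequent-depth relation in reverse, y₁/y₂ = ½[√(1 + 8Fr₂²) − 1] = ½[√1.424 − 1] = 0.0967.
y₁ = 0.0967 × 1.27 = 0.123 m.
V₁ = q/y₁ = 1.03/0.123 = 8.40 m/s.

V₁ = 8.40 m/s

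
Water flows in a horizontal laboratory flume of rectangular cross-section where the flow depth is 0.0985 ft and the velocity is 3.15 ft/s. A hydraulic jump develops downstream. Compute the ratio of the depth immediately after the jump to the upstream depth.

y₂/y₁ = 2.05

Fr₁ = V₁/√(g·y₁) = 3.15/√(32.2×0.0985) = 1.77.
Conjugate-depth relation: y₂/y₁ = ½[√(1 + 8Fr₁²) − 1] = ½[√26.03 − 1] = 2.05.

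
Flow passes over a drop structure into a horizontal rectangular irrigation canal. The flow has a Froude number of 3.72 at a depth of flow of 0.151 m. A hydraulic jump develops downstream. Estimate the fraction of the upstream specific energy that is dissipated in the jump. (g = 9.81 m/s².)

ΔE/E₁ = 0.358 (35.8%)

Fr₁ = 3.72 (given).
From the momentum equation for a rectangular channel, y₂/y₁ = ½[√(1 + 8Fr₁²) − 1] = ½[√111.7 − 1] = 4.78.
y₂ = 4.78 × 0.151 = 0.722 m.
E₁ = y₁(1 + Fr₁²/2) = 0.151×(1 + 3.72²/2) = 1.20 m. ΔE = (y₂ − y₁)³/(4y₁y₂) = 0.428 m. ΔE/E₁ = 0.428/1.20 = 0.358.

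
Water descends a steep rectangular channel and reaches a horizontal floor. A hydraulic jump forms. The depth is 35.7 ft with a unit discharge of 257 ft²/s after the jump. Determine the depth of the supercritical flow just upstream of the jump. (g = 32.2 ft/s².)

V₂ = q/y₂ = 257/35.7 = 7.20 ft/s; Fr₂ = V₂/√(g·y₂) = 0.212.
From the momentum equation (using Fr₂), y₁/y₂ = ½[√(1 + 8Fr₂²) − 1] = ½[√1.361 − 1] = 0.0832.
y₁ = 0.0832 × 35.7 = 2.97 ft.

y₁ = 2.97 ft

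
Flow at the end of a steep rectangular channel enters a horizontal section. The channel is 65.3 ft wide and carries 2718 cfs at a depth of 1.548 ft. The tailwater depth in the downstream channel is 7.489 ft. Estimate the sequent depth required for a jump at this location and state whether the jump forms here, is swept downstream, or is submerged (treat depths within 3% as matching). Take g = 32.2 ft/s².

y₂ = 7.599 ft; the jump forms here

q = Q/b = 2718/65.3 = 41.62 ft²/s; V₁ = q/y₁ = 26.89 ft/s. Fr₁ = V₁/√(g·y₁) = 3.808.
From the momentum equation for a rectangular channel, y₂/y₁ = ½[√(1 + 8Fr₁²) − 1] = ½[√117.04 − 1] = 4.909.
y₂ = 4.909 × 1.548 = 7.599 ft.
Tailwater y_tw = 7.489 ft: y_tw ≈ y₂, so the jump forms here.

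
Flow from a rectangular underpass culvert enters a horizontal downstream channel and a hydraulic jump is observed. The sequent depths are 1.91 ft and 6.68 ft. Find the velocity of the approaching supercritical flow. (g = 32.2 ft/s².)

V₁ = 22.0 ft/s

For a rectangular channel the momentum equation gives q² = ½·g·y₁·y₂·(y₁ + y₂) = ½×32.2×1.91×6.68×8.59 = 1765.
q = √1765 = 42.0 ft²/s.
V₁ = q/y₁ = 42.0/1.91 = 22.0 ft/s.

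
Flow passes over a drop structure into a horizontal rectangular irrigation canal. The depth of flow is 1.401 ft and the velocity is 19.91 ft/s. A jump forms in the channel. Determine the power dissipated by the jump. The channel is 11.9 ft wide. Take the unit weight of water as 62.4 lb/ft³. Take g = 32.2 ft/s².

Fr₁ = V₁/√(g·y₁) = 19.91/√(32.2×1.401) = 2.964.
Sequent-depth ratio: y₂/y₁ = ½[√(1 + 8Fr₁²) − 1] = ½[√71.297 − 1] = 3.722.
y₂ = 3.722 × 1.401 = 5.214 ft.
q = V₁·y₁ = 19.91 × 1.401 = 27.89 ft²/s. V₂ = q/y₂ = 27.89/5.214 = 5.349 ft/s. E₁ = y₁ + V₁²/2g = 7.556 ft; E₂ = y₂ + V₂²/2g = 5.659 ft. ΔE = E₁ − E₂ = 1.898 ft.
Q = q·b = 27.89 × 11.9 = 331.9 cfs. P = γ·Q·ΔE/550 = 62.4 × 331.9 × 1.898 / 550 = 71.47 hp.

P = 71.47 hp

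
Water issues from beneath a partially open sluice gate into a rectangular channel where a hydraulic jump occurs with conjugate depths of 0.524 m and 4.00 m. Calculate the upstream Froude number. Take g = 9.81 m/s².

For a rectangular channel the momentum equation gives q² = ½·g·y₁·y₂·(y₁ + y₂) = ½×9.81×0.524×4.00×4.52 = 46.5.
q = √46.5 = 6.82 m²/s.
V₁ = q/y₁ = 13.0 m/s; Fr₁ = V₁/√(g·y₁) = 5.74.

Fr₁ = 5.74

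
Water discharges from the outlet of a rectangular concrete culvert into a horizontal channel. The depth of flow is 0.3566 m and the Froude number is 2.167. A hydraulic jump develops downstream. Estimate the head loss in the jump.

ΔE = 0.1415 m

Fr₁ = 2.167 (given).
By Bélanger, y₂/y₁ = ½[√(1 + 8Fr₁²) − 1] = ½[√38.567 − 1] = 2.605.
y₂ = 2.605 × 0.3566 = 0.9290 m.
Head loss: ΔE = (y₂ − y₁)³/(4y₁y₂) = (0.9290 − 0.3566)³/(4×0.3566×0.9290) = 0.1875/1.325 = 0.1415 m.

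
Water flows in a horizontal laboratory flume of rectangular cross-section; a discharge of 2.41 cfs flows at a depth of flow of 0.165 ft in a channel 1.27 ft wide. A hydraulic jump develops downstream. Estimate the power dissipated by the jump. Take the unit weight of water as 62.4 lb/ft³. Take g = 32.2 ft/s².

q = Q/b = 2.41/1.27 = 1.90 ft²/s; V₁ = q/y₁ = 11.5 ft/s. Fr₁ = V₁/√(g·y₁) = 4.99.
Sequent-depth ratio: y₂/y₁ = ½[√(1 + 8Fr₁²) − 1] = ½[√200.2 − 1] = 6.57.
y₂ = 6.57 × 0.165 = 1.08 ft.
V₂ = q/y₂ = 1.90/1.08 = 1.75 ft/s. E₁ = y₁ + V₁²/2g = 2.22 ft; E₂ = y₂ + V₂²/2g = 1.13 ft. ΔE = E₁ − E₂ = 1.09 ft.
P = γ·Q·ΔE/550 = 62.4 × 2.41 × 1.09 / 550 = 0.297 hp.

P = 0.297 hp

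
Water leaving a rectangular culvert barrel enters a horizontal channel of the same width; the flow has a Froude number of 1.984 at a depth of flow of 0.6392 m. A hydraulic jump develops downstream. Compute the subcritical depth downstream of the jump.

Fr₁ = 1.984 (given).
By Bélanger, y₂/y₁ = ½[√(1 + 8Fr₁²) − 1] = ½[√32.490 − 1] = 2.350.
y₂ = 2.350 × 0.6392 = 1.502 m.

y₂ = 1.502 m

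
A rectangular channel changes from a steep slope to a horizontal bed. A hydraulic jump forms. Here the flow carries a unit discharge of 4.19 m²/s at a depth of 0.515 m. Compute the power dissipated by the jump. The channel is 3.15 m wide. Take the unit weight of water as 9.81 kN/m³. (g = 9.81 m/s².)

V₁ = q/y₁ = 4.19/0.515 = 8.14 m/s. Fr₁ = V₁/√(g·y₁) = 8.14/√(9.81×0.515) = 3.62.
Bélanger equation: y₂/y₁ = ½[√(1 + 8Fr₁²) − 1] = ½[√105.8 − 1] = 4.64.
y₂ = 4.64 × 0.515 = 2.39 m.
V₂ = q/y₂ = 4.19/2.39 = 1.75 m/s. E₁ = y₁ + V₁²/2g = 3.89 m; E₂ = y₂ + V₂²/2g = 2.55 m. ΔE = E₁ − E₂ = 1.34 m.
Q = q·b = 4.19 × 3.15 = 13.2 m³/s. P = γ·Q·ΔE = 9.81 × 13.2 × 1.34 = 174 kW.

P = 174 kW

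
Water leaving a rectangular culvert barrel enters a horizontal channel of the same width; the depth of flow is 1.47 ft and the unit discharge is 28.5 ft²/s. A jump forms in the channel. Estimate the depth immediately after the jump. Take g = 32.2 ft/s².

V₁ = q/y₁ = 28.5/1.47 = 19.4 ft/s. Fr₁ = V₁/√(g·y₁) = 19.4/√(32.2×1.47) = 2.82.
Bélanger equation: y₂/y₁ = ½[√(1 + 8Fr₁²) − 1] = ½[√64.53 − 1] = 3.52.
y₂ = 3.52 × 1.47 = 5.17 ft.

y₂ = 5.17 ft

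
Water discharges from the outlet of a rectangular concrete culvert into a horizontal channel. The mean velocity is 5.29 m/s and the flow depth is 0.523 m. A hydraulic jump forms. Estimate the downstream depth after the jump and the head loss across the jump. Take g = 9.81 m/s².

y₂ = 1.49 m; ΔE = 0.287 m

Fr₁ = V₁/√(g·y₁) = 5.29/√(9.81×0.523) = 2.34.
Conjugate-depth relation: y₂/y₁ = ½[√(1 + 8Fr₁²) − 1] = ½[√44.63 − 1] = 2.84.
y₂ = 2.84 × 0.523 = 1.49 m.
q = V₁·y₁ = 5.29 × 0.523 = 2.77 m²/s. V₂ = q/y₂ = 2.77/1.49 = 1.86 m/s. E₁ = y₁ + V₁²/2g = 1.95 m; E₂ = y₂ + V₂²/2g = 1.66 m. ΔE = E₁ − E₂ = 0.287 m.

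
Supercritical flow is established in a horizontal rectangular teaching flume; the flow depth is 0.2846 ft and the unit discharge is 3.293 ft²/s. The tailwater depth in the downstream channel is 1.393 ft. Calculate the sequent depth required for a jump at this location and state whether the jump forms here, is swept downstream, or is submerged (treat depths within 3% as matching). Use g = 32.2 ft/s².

V₁ = q/y₁ = 3.293/0.2846 = 11.57 ft/s. Fr₁ = V₁/√(g·y₁) = 11.57/√(32.2×0.2846) = 3.822.
Conjugate-depth relation: y₂/y₁ = ½[√(1 + 8Fr₁²) − 1] = ½[√117.87 − 1] = 4.928.
y₂ = 4.928 × 0.2846 = 1.403 ft.
Tailwater y_tw = 1.393 ft: y_tw ≈ y₂, so the jump forms here.

y₂ = 1.403 ft; the jump forms here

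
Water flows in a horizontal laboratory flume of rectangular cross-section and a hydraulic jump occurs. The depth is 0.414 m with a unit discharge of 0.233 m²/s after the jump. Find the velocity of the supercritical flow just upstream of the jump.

V₁ = 4.10 m/s

V₂ = q/y₂ = 0.233/0.414 = 0.563 m/s; Fr₂ = V₂/√(g·y₂) = 0.279.
The Bélanger relation is symmetric: y₁/y₂ = ½[√(1 + 8Fr₂²) − 1] = ½[√1.624 − 1] = 0.137.
y₁ = 0.137 × 0.414 = 0.0568 m.
V₁ = q/y₁ = 0.233/0.0568 = 4.10 m/s.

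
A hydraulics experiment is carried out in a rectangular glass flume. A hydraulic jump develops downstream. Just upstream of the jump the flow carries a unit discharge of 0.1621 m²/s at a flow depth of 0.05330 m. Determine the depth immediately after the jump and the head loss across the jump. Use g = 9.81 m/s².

V₁ = q/y₁ = 0.1621/0.05330 = 3.041 m/s. Fr₁ = V₁/√(g·y₁) = 3.041/√(9.81×0.05330) = 4.206.
From the momentum equation for a rectangular channel, y₂/y₁ = ½[√(1 + 8Fr₁²) − 1] = ½[√142.52 − 1] = 5.469.
y₂ = 5.469 × 0.05330 = 0.2915 m.
Head loss: ΔE = (y₂ − y₁)³/(4y₁y₂) = (0.2915 − 0.05330)³/(4×0.05330×0.2915) = 0.01351/0.06215 = 0.2175 m.

y₂ = 0.2915 m; ΔE = 0.2175 m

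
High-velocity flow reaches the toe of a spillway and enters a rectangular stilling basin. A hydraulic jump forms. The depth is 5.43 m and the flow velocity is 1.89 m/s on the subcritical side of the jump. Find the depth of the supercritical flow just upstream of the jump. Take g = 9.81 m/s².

y₁ = 0.650 m

Fr₂ = V₂/√(g·y₂) = 1.89/√(9.81×5.43) = 0.259.
The Bélanger relation is symmetric: y₁/y₂ = ½[√(1 + 8Fr₂²) − 1] = ½[√1.536 − 1] = 0.120.
y₁ = 0.120 × 5.43 = 0.650 m.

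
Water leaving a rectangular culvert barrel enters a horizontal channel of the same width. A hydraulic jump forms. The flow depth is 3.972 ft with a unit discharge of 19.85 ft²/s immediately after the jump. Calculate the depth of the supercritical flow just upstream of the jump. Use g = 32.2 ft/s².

y₁ = 1.193 ft

V₂ = q/y₂ = 19.85/3.972 = 4.997 ft/s; Fr₂ = V₂/√(g·y₂) = 0.4419.
Since the conjugate-depth ratio holds either way, y₁/y₂ = ½[√(1 + 8Fr₂²) − 1] = ½[√2.5622 − 1] = 0.3003.
y₁ = 0.3003 × 3.972 = 1.193 ft.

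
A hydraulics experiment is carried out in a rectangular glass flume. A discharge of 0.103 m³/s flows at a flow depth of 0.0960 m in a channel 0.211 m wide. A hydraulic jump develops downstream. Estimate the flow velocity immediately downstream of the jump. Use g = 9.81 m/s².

q = Q/b = 0.103/0.211 = 0.488 m²/s; V₁ = q/y₁ = 5.08 m/s. Fr₁ = V₁/√(g·y₁) = 5.24.
Bélanger equation: y₂/y₁ = ½[√(1 + 8Fr₁²) − 1] = ½[√220.6 − 1] = 6.93.
y₂ = 6.93 × 0.0960 = 0.665 m.
V₂ = q/y₂ = 0.488/0.665 = 0.734 m/s.

V₂ = 0.734 m/s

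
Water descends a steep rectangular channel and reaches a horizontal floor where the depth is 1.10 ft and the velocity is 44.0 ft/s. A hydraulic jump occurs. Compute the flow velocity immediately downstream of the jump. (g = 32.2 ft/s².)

Fr₁ = V₁/√(g·y₁) = 44.0/√(32.2×1.10) = 7.39.
From the momentum equation for a rectangular channel, y₂/y₁ = ½[√(1 + 8Fr₁²) − 1] = ½[√438.3 − 1] = 9.97.
y₂ = 9.97 × 1.10 = 11.0 ft.
q = V₁·y₁ = 44.0 × 1.10 = 48.4 ft²/s.
V₂ = q/y₂ = 48.4/11.0 = 4.41 ft/s.

V₂ = 4.41 ft/s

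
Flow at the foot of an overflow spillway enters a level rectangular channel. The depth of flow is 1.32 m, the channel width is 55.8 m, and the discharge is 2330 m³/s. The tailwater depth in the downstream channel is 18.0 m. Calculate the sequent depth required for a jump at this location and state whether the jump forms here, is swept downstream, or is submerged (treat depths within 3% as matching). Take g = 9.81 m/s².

y₂ = 15.8 m; the jump is submerged

q = Q/b = 2330/55.8 = 41.8 m²/s; V₁ = q/y₁ = 31.6 m/s. Fr₁ = V₁/√(g·y₁) = 8.79.
Sequent-depth ratio: y₂/y₁ = ½[√(1 + 8Fr₁²) − 1] = ½[√619.2 − 1] = 11.9.
y₂ = 11.9 × 1.32 = 15.8 m.
Tailwater y_tw = 18.0 m: y_tw > y₂, so the jump is submerged.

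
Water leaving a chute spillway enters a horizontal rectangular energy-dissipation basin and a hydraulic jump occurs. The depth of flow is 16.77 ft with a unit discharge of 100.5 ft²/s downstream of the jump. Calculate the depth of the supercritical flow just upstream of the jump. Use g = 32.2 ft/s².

V₂ = q/y₂ = 100.5/16.77 = 5.993 ft/s; Fr₂ = V₂/√(g·y₂) = 0.2579.
From the momentum equation (using Fr₂), y₁/y₂ = ½[√(1 + 8Fr₂²) − 1] = ½[√1.5321 − 1] = 0.1189.
y₁ = 0.1189 × 16.77 = 1.994 ft.

y₁ = 1.994 ft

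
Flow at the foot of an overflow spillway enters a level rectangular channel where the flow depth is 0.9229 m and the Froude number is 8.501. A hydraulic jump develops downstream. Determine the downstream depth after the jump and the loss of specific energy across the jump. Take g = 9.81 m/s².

y₂ = 10.64 m; ΔE = 23.38 m

Fr₁ = 8.501 (given).
From the momentum equation for a rectangular channel, y₂/y₁ = ½[√(1 + 8Fr₁²) − 1] = ½[√579.14 − 1] = 11.53.
y₂ = 11.53 × 0.9229 = 10.64 m.
V₁ = Fr₁·√(g·y₁) = 8.501×√(9.81×0.9229) = 25.58 m/s; q = V₁·y₁ = 23.61 m²/s. V₂ = q/y₂ = 23.61/10.64 = 2.218 m/s. E₁ = y₁ + V₁²/2g = 34.27 m; E₂ = y₂ + V₂²/2g = 10.89 m. ΔE = E₁ − E₂ = 23.38 m.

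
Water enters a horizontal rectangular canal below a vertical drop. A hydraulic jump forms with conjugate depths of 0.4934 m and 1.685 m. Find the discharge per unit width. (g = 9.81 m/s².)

q = 2.980 m²/s

For a rectangular channel the momentum equation gives q² = ½·g·y₁·y₂·(y₁ + y₂) = ½×9.81×0.4934×1.685×2.178 = 8.883.
q = √8.883 = 2.980 m²/s.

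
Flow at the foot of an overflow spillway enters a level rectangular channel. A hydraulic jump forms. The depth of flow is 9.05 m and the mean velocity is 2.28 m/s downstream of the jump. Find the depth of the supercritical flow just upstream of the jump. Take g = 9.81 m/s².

Fr₂ = V₂/√(g·y₂) = 2.28/√(9.81×9.05) = 0.242.
Applying the sequent-depth relation in reverse, y₁/y₂ = ½[√(1 + 8Fr₂²) − 1] = ½[√1.468 − 1] = 0.106.
y₁ = 0.106 × 9.05 = 0.958 m.

y₁ = 0.958 m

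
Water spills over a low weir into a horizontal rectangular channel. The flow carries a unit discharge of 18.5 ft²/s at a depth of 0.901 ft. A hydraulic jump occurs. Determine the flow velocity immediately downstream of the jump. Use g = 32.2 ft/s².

V₁ = q/y₁ = 18.5/0.901 = 20.5 ft/s. Fr₁ = V₁/√(g·y₁) = 20.5/√(32.2×0.901) = 3.81.
From the momentum equation for a rectangular channel, y₂/y₁ = ½[√(1 + 8Fr₁²) − 1] = ½[√117.3 − 1] = 4.91.
y₂ = 4.91 × 0.901 = 4.43 ft.
V₂ = q/y₂ = 18.5/4.43 = 4.18 ft/s.

V₂ = 4.18 ft/s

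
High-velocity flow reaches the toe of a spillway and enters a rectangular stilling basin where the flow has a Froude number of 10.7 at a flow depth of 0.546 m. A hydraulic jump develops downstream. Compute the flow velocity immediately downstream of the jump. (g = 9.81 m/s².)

V₂ = 1.69 m/s

Fr₁ = 10.7 (given).
By Bélanger, y₂/y₁ = ½[√(1 + 8Fr₁²) − 1] = ½[√916.9 − 1] = 14.6.
y₂ = 14.6 × 0.546 = 7.99 m.
V₁ = Fr₁·√(g·y₁) = 10.7×√(9.81×0.546) = 24.8 m/s; q = V₁·y₁ = 13.5 m²/s.
V₂ = q/y₂ = 13.5/7.99 = 1.69 m/s.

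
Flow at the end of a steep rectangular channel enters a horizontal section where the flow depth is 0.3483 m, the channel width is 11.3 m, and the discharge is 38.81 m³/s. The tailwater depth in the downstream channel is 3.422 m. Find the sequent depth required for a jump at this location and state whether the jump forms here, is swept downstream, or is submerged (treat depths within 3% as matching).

y₂ = 2.459 m; the jump is submerged

q = Q/b = 38.81/11.3 = 3.435 m²/s; V₁ = q/y₁ = 9.861 m/s. Fr₁ = V₁/√(g·y₁) = 5.335.
Bélanger equation: y₂/y₁ = ½[√(1 + 8Fr₁²) − 1] = ½[√228.66 − 1] = 7.061.
y₂ = 7.061 × 0.3483 = 2.459 m.
Tailwater y_tw = 3.422 m: y_tw > y₂, so the jump is submerged.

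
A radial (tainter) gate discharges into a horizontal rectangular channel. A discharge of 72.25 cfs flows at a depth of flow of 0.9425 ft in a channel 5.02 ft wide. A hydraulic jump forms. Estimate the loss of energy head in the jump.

ΔE = 1.006 ft

q = Q/b = 72.25/5.02 = 14.39 ft²/s; V₁ = q/y₁ = 15.27 ft/s. Fr₁ = V₁/√(g·y₁) = 2.772.
Sequent-depth ratio: y₂/y₁ = ½[√(1 + 8Fr₁²) − 1] = ½[√62.469 − 1] = 3.452.
y₂ = 3.452 × 0.9425 = 3.253 ft.
V₂ = q/y₂ = 14.39/3.253 = 4.424 ft/s. E₁ = y₁ + V₁²/2g = 4.563 ft; E₂ = y₂ + V₂²/2g = 3.557 ft. ΔE = E₁ − E₂ = 1.006 ft.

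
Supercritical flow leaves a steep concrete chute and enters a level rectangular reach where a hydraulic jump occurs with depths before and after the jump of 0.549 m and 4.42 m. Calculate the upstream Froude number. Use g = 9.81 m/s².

For a rectangular channel the momentum equation gives q² = ½·g·y₁·y₂·(y₁ + y₂) = ½×9.81×0.549×4.42×4.97 = 59.1.
q = √59.1 = 7.69 m²/s.
V₁ = q/y₁ = 14.0 m/s; Fr₁ = V₁/√(g·y₁) = 6.04.

Fr₁ = 6.04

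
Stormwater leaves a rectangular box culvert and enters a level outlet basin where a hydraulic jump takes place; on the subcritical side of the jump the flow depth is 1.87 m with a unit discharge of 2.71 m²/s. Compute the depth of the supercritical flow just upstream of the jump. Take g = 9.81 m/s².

V₂ = q/y₂ = 2.71/1.87 = 1.45 m/s; Fr₂ = V₂/√(g·y₂) = 0.338.
From the momentum equation (using Fr₂), y₁/y₂ = ½[√(1 + 8Fr₂²) − 1] = ½[√1.916 − 1] = 0.192.
y₁ = 0.192 × 1.87 = 0.359 m.

y₁ = 0.359 m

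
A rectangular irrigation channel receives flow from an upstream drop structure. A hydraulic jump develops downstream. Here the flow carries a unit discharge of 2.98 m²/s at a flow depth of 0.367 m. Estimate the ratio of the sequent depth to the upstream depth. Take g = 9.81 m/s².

V₁ = q/y₁ = 2.98/0.367 = 8.12 m/s. Fr₁ = V₁/√(g·y₁) = 8.12/√(9.81×0.367) = 4.28.
Bélanger equation: y₂/y₁ = ½[√(1 + 8Fr₁²) − 1] = ½[√147.5 − 1] = 5.57.

y₂/y₁ = 5.57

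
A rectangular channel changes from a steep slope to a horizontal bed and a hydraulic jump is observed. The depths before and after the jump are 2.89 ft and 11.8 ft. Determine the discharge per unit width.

q = 89.8 ft²/s

For a rectangular channel the momentum equation gives q² = ½·g·y₁·y₂·(y₁ + y₂) = ½×32.2×2.89×11.8×14.7 = 8065.
q = √8065 = 89.8 ft²/s.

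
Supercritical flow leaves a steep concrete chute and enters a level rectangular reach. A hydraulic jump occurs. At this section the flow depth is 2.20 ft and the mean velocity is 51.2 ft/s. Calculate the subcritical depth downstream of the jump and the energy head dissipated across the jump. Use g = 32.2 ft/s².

y₂ = 17.9 ft; ΔE = 24.4 ft

Fr₁ = V₁/√(g·y₁) = 51.2/√(32.2×2.20) = 6.08.
Conjugate-depth relation: y₂/y₁ = ½[√(1 + 8Fr₁²) − 1] = ½[√297.0 − 1] = 8.12.
y₂ = 8.12 × 2.20 = 17.9 ft.
Head loss: ΔE = (y₂ − y₁)³/(4y₁y₂) = (17.9 − 2.20)³/(4×2.20×17.9) = 3839/157 = 24.4 ft.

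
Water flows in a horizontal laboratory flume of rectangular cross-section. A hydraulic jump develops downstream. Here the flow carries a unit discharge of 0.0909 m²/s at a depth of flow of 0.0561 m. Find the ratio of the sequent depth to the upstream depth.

V₁ = q/y₁ = 0.0909/0.0561 = 1.62 m/s. Fr₁ = V₁/√(g·y₁) = 1.62/√(9.81×0.0561) = 2.18.
From the momentum equation for a rectangular channel, y₂/y₁ = ½[√(1 + 8Fr₁²) − 1] = ½[√39.16 − 1] = 2.63.

y₂/y₁ = 2.63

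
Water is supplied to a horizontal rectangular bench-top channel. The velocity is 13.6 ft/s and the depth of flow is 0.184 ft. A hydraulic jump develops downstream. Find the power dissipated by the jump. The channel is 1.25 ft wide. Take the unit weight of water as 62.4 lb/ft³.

Fr₁ = V₁/√(g·y₁) = 13.6/√(32.2×0.184) = 5.59.
By Bélanger, y₂/y₁ = ½[√(1 + 8Fr₁²) − 1] = ½[√250.7 − 1] = 7.42.
y₂ = 7.42 × 0.184 = 1.36 ft.
Head loss: ΔE = (y₂ − y₁)³/(4y₁y₂) = (1.36 − 0.184)³/(4×0.184×1.36) = 1.65/1.00 = 1.64 ft.
q = V₁·y₁ = 13.6 × 0.184 = 2.50 ft²/s. Q = q·b = 2.50 × 1.25 = 3.13 cfs. P = γ·Q·ΔE/550 = 62.4 × 3.13 × 1.64 / 550 = 0.582 hp.

P = 0.582 hp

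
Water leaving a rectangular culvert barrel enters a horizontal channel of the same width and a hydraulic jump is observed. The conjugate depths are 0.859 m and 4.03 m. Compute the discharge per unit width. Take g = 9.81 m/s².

q = 9.11 m²/s

For a rectangular channel the momentum equation gives q² = ½·g·y₁·y₂·(y₁ + y₂) = ½×9.81×0.859×4.03×4.89 = 83.0.
q = √83.0 = 9.11 m²/s.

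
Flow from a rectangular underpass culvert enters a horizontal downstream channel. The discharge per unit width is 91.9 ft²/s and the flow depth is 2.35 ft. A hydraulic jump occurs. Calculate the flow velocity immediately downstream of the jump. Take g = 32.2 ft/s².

V₁ = q/y₁ = 91.9/2.35 = 39.1 ft/s. Fr₁ = V₁/√(g·y₁) = 39.1/√(32.2×2.35) = 4.50.
By Bélanger, y₂/y₁ = ½[√(1 + 8Fr₁²) − 1] = ½[√162.7 − 1] = 5.88.
y₂ = 5.88 × 2.35 = 13.8 ft.
V₂ = q/y₂ = 91.9/13.8 = 6.65 ft/s.

V₂ = 6.65 ft/s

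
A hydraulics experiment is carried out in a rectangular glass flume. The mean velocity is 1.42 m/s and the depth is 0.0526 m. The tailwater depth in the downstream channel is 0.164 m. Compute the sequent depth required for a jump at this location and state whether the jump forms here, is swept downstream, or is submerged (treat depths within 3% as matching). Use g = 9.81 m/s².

Fr₁ = V₁/√(g·y₁) = 1.42/√(9.81×0.0526) = 1.98.
By Bélanger, y₂/y₁ = ½[√(1 + 8Fr₁²) − 1] = ½[√32.26 − 1] = 2.34.
y₂ = 2.34 × 0.0526 = 0.123 m.
Tailwater y_tw = 0.164 m: y_tw > y₂, so the jump is submerged.

y₂ = 0.123 m; the jump is submerged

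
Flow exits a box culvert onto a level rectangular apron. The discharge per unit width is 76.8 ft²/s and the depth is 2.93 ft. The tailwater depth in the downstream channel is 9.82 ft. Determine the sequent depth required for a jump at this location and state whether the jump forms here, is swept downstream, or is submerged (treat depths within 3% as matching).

y₂ = 9.81 ft; the jump forms here

V₁ = q/y₁ = 76.8/2.93 = 26.2 ft/s. Fr₁ = V₁/√(g·y₁) = 26.2/√(32.2×2.93) = 2.70.
From the momentum equation for a rectangular channel, y₂/y₁ = ½[√(1 + 8Fr₁²) − 1] = ½[√59.26 − 1] = 3.35.
y₂ = 3.35 × 2.93 = 9.81 ft.
Tailwater y_tw = 9.82 ft: y_tw ≈ y₂, so the jump forms here.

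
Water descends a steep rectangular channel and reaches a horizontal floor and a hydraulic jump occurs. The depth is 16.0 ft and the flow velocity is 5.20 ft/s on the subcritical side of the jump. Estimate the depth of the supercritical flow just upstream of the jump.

Fr₂ = V₂/√(g·y₂) = 5.20/√(32.2×16.0) = 0.229.
Applying the sequent-depth relation in reverse, y₁/y₂ = ½[√(1 + 8Fr₂²) − 1] = ½[√1.420 − 1] = 0.0958.
y₁ = 0.0958 × 16.0 = 1.53 ft.

y₁ = 1.53 ft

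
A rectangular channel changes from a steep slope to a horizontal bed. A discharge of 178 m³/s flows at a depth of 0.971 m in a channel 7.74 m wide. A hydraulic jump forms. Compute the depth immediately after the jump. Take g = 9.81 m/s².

y₂ = 10.1 m

q = Q/b = 178/7.74 = 23.0 m²/s; V₁ = q/y₁ = 23.7 m/s. Fr₁ = V₁/√(g·y₁) = 7.67.
Conjugate-depth relation: y₂/y₁ = ½[√(1 + 8Fr₁²) − 1] = ½[√472.1 − 1] = 10.4.
y₂ = 10.4 × 0.971 = 10.1 m.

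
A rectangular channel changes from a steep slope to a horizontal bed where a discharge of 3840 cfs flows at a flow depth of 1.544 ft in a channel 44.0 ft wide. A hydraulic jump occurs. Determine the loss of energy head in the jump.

ΔE = 33.98 ft

q = Q/b = 3840/44.0 = 87.27 ft²/s; V₁ = q/y₁ = 56.52 ft/s. Fr₁ = V₁/√(g·y₁) = 8.016.
Sequent-depth ratio: y₂/y₁ = ½[√(1 + 8Fr₁²) − 1] = ½[√515.10 − 1] = 10.85.
y₂ = 10.85 × 1.544 = 16.75 ft.
V₂ = q/y₂ = 87.27/16.75 = 5.211 ft/s. E₁ = y₁ + V₁²/2g = 51.15 ft; E₂ = y₂ + V₂²/2g = 17.17 ft. ΔE = E₁ − E₂ = 33.98 ft.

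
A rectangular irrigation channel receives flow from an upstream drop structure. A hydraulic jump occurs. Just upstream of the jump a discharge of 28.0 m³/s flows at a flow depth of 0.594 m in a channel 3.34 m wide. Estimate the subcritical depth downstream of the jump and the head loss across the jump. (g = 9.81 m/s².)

q = Q/b = 28.0/3.34 = 8.38 m²/s; V₁ = q/y₁ = 14.1 m/s. Fr₁ = V₁/√(g·y₁) = 5.85.
Sequent-depth ratio: y₂/y₁ = ½[√(1 + 8Fr₁²) − 1] = ½[√274.5 − 1] = 7.78.
y₂ = 7.78 × 0.594 = 4.62 m.
Head loss: ΔE = (y₂ − y₁)³/(4y₁y₂) = (4.62 − 0.594)³/(4×0.594×4.62) = 65.4/11.0 = 5.96 m.

y₂ = 4.62 m; ΔE = 5.96 m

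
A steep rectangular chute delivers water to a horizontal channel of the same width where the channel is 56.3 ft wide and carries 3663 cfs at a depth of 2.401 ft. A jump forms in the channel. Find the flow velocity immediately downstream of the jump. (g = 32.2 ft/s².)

q = Q/b = 3663/56.3 = 65.06 ft²/s; V₁ = q/y₁ = 27.10 ft/s. Fr₁ = V₁/√(g·y₁) = 3.082.
Bélanger equation: y₂/y₁ = ½[√(1 + 8Fr₁²) − 1] = ½[√76.983 − 1] = 3.887.
y₂ = 3.887 × 2.401 = 9.333 ft.
V₂ = q/y₂ = 65.06/9.333 = 6.971 ft/s.

V₂ = 6.971 ft/s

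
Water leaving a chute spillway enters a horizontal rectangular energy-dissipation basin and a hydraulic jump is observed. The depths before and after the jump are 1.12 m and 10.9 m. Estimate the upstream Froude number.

Fr₁ = 7.23

For a rectangular channel the momentum equation gives q² = ½·g·y₁·y₂·(y₁ + y₂) = ½×9.81×1.12×10.9×12.0 = 720.
q = √720 = 26.8 m²/s.
V₁ = q/y₁ = 24.0 m/s; Fr₁ = V₁/√(g·y₁) = 7.23.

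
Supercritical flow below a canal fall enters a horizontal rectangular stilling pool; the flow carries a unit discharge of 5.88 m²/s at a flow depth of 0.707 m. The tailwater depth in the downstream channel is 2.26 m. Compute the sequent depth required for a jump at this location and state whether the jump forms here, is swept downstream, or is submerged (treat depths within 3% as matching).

y₂ = 2.82 m; the jump is swept downstream

V₁ = q/y₁ = 5.88/0.707 = 8.32 m/s. Fr₁ = V₁/√(g·y₁) = 8.32/√(9.81×0.707) = 3.16.
Conjugate-depth relation: y₂/y₁ = ½[√(1 + 8Fr₁²) − 1] = ½[√80.78 − 1] = 3.99.
y₂ = 3.99 × 0.707 = 2.82 m.
Tailwater y_tw = 2.26 m: y_tw < y₂, so the jump is swept downstream.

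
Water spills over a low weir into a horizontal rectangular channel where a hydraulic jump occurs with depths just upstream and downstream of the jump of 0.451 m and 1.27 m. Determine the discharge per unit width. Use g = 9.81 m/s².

q = 2.20 m²/s

For a rectangular channel the momentum equation gives q² = ½·g·y₁·y₂·(y₁ + y₂) = ½×9.81×0.451×1.27×1.72 = 4.84.
q = √4.84 = 2.20 m²/s.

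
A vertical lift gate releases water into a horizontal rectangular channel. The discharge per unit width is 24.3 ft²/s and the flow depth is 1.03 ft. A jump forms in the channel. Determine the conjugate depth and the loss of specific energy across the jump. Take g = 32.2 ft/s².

y₂ = 5.47 ft; ΔE = 3.89 ft

V₁ = q/y₁ = 24.3/1.03 = 23.6 ft/s. Fr₁ = V₁/√(g·y₁) = 23.6/√(32.2×1.03) = 4.10.
Sequent-depth ratio: y₂/y₁ = ½[√(1 + 8Fr₁²) − 1] = ½[√135.3 − 1] = 5.31.
y₂ = 5.31 × 1.03 = 5.47 ft.
V₂ = q/y₂ = 24.3/5.47 = 4.44 ft/s. E₁ = y₁ + V₁²/2g = 9.67 ft; E₂ = y₂ + V₂²/2g = 5.78 ft. ΔE = E₁ − E₂ = 3.89 ft.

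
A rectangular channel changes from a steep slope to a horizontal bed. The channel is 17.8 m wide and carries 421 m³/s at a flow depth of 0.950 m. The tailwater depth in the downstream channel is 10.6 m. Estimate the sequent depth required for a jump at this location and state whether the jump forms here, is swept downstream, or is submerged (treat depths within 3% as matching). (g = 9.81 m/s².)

y₂ = 10.5 m; the jump forms here

q = Q/b = 421/17.8 = 23.7 m²/s; V₁ = q/y₁ = 24.9 m/s. Fr₁ = V₁/√(g·y₁) = 8.16.
Conjugate-depth relation: y₂/y₁ = ½[√(1 + 8Fr₁²) − 1] = ½[√533.1 − 1] = 11.0.
y₂ = 11.0 × 0.950 = 10.5 m.
Tailwater y_tw = 10.6 m: y_tw ≈ y₂, so the jump forms here.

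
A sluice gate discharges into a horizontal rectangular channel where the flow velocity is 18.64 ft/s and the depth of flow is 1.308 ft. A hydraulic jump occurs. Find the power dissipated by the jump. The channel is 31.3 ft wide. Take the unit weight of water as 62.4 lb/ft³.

P = 137.3 hp

Fr₁ = V₁/√(g·y₁) = 18.64/√(32.2×1.308) = 2.872.
Conjugate-depth relation: y₂/y₁ = ½[√(1 + 8Fr₁²) − 1] = ½[√66.996 − 1] = 3.593.
y₂ = 3.593 × 1.308 = 4.699 ft.
q = V₁·y₁ = 18.64 × 1.308 = 24.38 ft²/s. V₂ = q/y₂ = 24.38/4.699 = 5.189 ft/s. E₁ = y₁ + V₁²/2g = 6.703 ft; E₂ = y₂ + V₂²/2g = 5.117 ft. ΔE = E₁ − E₂ = 1.586 ft.
Q = q·b = 24.38 × 31.3 = 763.1 cfs. P = γ·Q·ΔE/550 = 62.4 × 763.1 × 1.586 / 550 = 137.3 hp.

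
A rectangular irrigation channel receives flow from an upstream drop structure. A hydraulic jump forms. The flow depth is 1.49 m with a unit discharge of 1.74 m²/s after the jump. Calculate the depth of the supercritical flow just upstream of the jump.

V₂ = q/y₂ = 1.74/1.49 = 1.17 m/s; Fr₂ = V₂/√(g·y₂) = 0.305.
Applying the sequent-depth relation in reverse, y₁/y₂ = ½[√(1 + 8Fr₂²) − 1] = ½[√1.746 − 1] = 0.161.
y₁ = 0.161 × 1.49 = 0.240 m.

y₁ = 0.240 m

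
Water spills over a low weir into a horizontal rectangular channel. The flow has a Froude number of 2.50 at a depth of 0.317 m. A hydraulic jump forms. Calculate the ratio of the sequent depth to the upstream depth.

y₂/y₁ = 3.07

Fr₁ = 2.50 (given).
From the momentum equation for a rectangular channel, y₂/y₁ = ½[√(1 + 8Fr₁²) − 1] = ½[√51.00 − 1] = 3.07.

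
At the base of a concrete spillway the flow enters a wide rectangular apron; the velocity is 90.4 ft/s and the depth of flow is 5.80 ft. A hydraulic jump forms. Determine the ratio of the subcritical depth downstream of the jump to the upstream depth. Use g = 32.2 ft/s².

y₂/y₁ = 8.87

Fr₁ = V₁/√(g·y₁) = 90.4/√(32.2×5.80) = 6.61.
Sequent-depth ratio: y₂/y₁ = ½[√(1 + 8Fr₁²) − 1] = ½[√351.1 − 1] = 8.87.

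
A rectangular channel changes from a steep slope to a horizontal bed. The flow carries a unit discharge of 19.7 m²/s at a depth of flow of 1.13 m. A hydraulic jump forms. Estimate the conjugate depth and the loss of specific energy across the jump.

y₂ = 7.82 m; ΔE = 8.48 m

V₁ = q/y₁ = 19.7/1.13 = 17.4 m/s. Fr₁ = V₁/√(g·y₁) = 17.4/√(9.81×1.13) = 5.24.
From the momentum equation for a rectangular channel, y₂/y₁ = ½[√(1 + 8Fr₁²) − 1] = ½[√220.3 − 1] = 6.92.
y₂ = 6.92 × 1.13 = 7.82 m.
V₂ = q/y₂ = 19.7/7.82 = 2.52 m/s. E₁ = y₁ + V₁²/2g = 16.6 m; E₂ = y₂ + V₂²/2g = 8.15 m. ΔE = E₁ − E₂ = 8.48 m.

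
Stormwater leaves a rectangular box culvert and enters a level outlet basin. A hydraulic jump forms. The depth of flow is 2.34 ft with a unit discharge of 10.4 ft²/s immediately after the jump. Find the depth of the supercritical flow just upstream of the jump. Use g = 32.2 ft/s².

y₁ = 0.889 ft

V₂ = q/y₂ = 10.4/2.34 = 4.44 ft/s; Fr₂ = V₂/√(g·y₂) = 0.512.
Applying the sequent-depth relation in reverse, y₁/y₂ = ½[√(1 + 8Fr₂²) − 1] = ½[√3.097 − 1] = 0.380.
y₁ = 0.380 × 2.34 = 0.889 ft.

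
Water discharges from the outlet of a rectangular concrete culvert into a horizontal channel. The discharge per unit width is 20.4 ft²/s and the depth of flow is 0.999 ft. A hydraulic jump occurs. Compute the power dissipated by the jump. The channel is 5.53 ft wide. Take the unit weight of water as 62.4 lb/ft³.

P = 32.7 hp

V₁ = q/y₁ = 20.4/0.999 = 20.4 ft/s. Fr₁ = V₁/√(g·y₁) = 20.4/√(32.2×0.999) = 3.60.
By Bélanger, y₂/y₁ = ½[√(1 + 8Fr₁²) − 1] = ½[√104.7 − 1] = 4.62.
y₂ = 4.62 × 0.999 = 4.61 ft.
Head loss: ΔE = (y₂ − y₁)³/(4y₁y₂) = (4.61 − 0.999)³/(4×0.999×4.61) = 47.1/18.4 = 2.56 ft.
Q = q·b = 20.4 × 5.53 = 113 cfs. P = γ·Q·ΔE/550 = 62.4 × 113 × 2.56 / 550 = 32.7 hp.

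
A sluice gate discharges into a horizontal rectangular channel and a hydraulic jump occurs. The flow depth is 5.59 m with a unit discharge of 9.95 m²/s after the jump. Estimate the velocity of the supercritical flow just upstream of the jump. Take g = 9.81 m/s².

V₂ = q/y₂ = 9.95/5.59 = 1.78 m/s; Fr₂ = V₂/√(g·y₂) = 0.240.
The Bélanger relation is symmetric: y₁/y₂ = ½[√(1 + 8Fr₂²) − 1] = ½[√1.462 − 1] = 0.105.
y₁ = 0.105 × 5.59 = 0.585 m.
V₁ = q/y₁ = 9.95/0.585 = 17.0 m/s.

V₁ = 17.0 m/s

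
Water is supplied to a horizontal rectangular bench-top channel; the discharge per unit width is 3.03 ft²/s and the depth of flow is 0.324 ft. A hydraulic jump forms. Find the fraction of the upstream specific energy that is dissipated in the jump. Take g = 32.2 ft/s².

ΔE/E₁ = 0.240 (24.0%)

V₁ = q/y₁ = 3.03/0.324 = 9.35 ft/s. Fr₁ = V₁/√(g·y₁) = 9.35/√(32.2×0.324) = 2.90.
By Bélanger, y₂/y₁ = ½[√(1 + 8Fr₁²) − 1] = ½[√68.06 − 1] = 3.63.
y₂ = 3.63 × 0.324 = 1.17 ft.
E₁ = y₁ + V₁²/2g = 1.68 ft. ΔE = (y₂ − y₁)³/(4y₁y₂) = 0.404 ft. ΔE/E₁ = 0.404/1.68 = 0.240.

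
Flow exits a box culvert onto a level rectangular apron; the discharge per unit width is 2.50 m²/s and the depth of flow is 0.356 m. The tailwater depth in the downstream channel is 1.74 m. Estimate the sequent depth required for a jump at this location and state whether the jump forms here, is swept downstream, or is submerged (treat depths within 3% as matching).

V₁ = q/y₁ = 2.50/0.356 = 7.02 m/s. Fr₁ = V₁/√(g·y₁) = 7.02/√(9.81×0.356) = 3.76.
Sequent-depth ratio: y₂/y₁ = ½[√(1 + 8Fr₁²) − 1] = ½[√114.0 − 1] = 4.84.
y₂ = 4.84 × 0.356 = 1.72 m.
Tailwater y_tw = 1.74 m: y_tw ≈ y₂, so the jump forms here.

y₂ = 1.72 m; the jump forms here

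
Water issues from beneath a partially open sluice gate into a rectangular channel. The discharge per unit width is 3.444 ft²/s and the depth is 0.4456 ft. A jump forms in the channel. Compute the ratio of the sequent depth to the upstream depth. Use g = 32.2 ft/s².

y₂/y₁ = 2.429

V₁ = q/y₁ = 3.444/0.4456 = 7.729 ft/s. Fr₁ = V₁/√(g·y₁) = 7.729/√(32.2×0.4456) = 2.040.
Sequent-depth ratio: y₂/y₁ = ½[√(1 + 8Fr₁²) − 1] = ½[√34.306 − 1] = 2.429.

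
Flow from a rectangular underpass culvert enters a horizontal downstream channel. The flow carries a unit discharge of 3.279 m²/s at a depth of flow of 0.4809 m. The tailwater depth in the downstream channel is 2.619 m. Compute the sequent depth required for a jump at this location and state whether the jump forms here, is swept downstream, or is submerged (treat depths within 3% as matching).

V₁ = q/y₁ = 3.279/0.4809 = 6.818 m/s. Fr₁ = V₁/√(g·y₁) = 6.818/√(9.81×0.4809) = 3.139.
By Bélanger, y₂/y₁ = ½[√(1 + 8Fr₁²) − 1] = ½[√79.839 − 1] = 3.968.
y₂ = 3.968 × 0.4809 = 1.908 m.
Tailwater y_tw = 2.619 m: y_tw > y₂, so the jump is submerged.

y₂ = 1.908 m; the jump is submerged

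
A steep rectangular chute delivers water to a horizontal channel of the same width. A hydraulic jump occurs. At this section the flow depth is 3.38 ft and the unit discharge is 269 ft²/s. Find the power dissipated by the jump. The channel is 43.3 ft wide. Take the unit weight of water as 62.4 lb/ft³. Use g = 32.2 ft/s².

P = 87206 hp

V₁ = q/y₁ = 269/3.38 = 79.6 ft/s. Fr₁ = V₁/√(g·y₁) = 79.6/√(32.2×3.38) = 7.63.
Conjugate-depth relation: y₂/y₁ = ½[√(1 + 8Fr₁²) − 1] = ½[√466.6 − 1] = 10.3.
y₂ = 10.3 × 3.38 = 34.8 ft.
Head loss: ΔE = (y₂ − y₁)³/(4y₁y₂) = (34.8 − 3.38)³/(4×3.38×34.8) = 31061/471 = 66.0 ft.
Q = q·b = 269 × 43.3 = 11648 cfs. P = γ·Q·ΔE/550 = 62.4 × 11648 × 66.0 / 550 = 87206 hp.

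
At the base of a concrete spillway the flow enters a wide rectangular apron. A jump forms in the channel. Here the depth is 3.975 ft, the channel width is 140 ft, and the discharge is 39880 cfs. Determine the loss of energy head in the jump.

ΔE = 48.93 ft

q = Q/b = 39880/140 = 284.9 ft²/s; V₁ = q/y₁ = 71.66 ft/s. Fr₁ = V₁/√(g·y₁) = 6.334.
Bélanger equation: y₂/y₁ = ½[√(1 + 8Fr₁²) − 1] = ½[√321.98 − 1] = 8.472.
y₂ = 8.472 × 3.975 = 33.68 ft.
Head loss: ΔE = (y₂ − y₁)³/(4y₁y₂) = (33.68 − 3.975)³/(4×3.975×33.68) = 26200/535.4 = 48.93 ft.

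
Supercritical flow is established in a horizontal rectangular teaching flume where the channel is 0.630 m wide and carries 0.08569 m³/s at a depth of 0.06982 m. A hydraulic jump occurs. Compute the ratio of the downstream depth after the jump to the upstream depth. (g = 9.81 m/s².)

q = Q/b = 0.08569/0.630 = 0.1360 m²/s; V₁ = q/y₁ = 1.948 m/s. Fr₁ = V₁/√(g·y₁) = 2.354.
From the momentum equation for a rectangular channel, y₂/y₁ = ½[√(1 + 8Fr₁²) − 1] = ½[√45.326 − 1] = 2.866.

y₂/y₁ = 2.866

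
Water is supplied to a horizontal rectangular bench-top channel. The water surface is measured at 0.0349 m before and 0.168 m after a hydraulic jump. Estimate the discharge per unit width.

For a rectangular channel the momentum equation gives q² = ½·g·y₁·y₂·(y₁ + y₂) = ½×9.81×0.0349×0.168×0.203 = 0.00584.
q = √0.00584 = 0.0764 m²/s.

q = 0.0764 m²/s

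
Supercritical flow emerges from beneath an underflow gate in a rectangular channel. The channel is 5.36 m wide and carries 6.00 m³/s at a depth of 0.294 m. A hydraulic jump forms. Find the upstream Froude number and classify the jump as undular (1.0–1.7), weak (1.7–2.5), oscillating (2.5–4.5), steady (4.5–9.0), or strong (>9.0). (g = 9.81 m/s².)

q = Q/b = 6.00/5.36 = 1.12 m²/s; V₁ = q/y₁ = 3.81 m/s. Fr₁ = V₁/√(g·y₁) = 2.24.
Fr₁ = 2.24 lies in the weak range.

Fr₁ = 2.24; weak jump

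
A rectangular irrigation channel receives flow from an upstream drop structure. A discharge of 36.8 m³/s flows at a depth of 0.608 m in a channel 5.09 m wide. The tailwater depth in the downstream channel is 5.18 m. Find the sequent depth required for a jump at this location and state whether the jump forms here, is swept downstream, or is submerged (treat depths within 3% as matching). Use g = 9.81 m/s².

q = Q/b = 36.8/5.09 = 7.23 m²/s; V₁ = q/y₁ = 11.9 m/s. Fr₁ = V₁/√(g·y₁) = 4.87.
By Bélanger, y₂/y₁ = ½[√(1 + 8Fr₁²) − 1] = ½[√190.7 − 1] = 6.40.
y₂ = 6.40 × 0.608 = 3.89 m.
Tailwater y_tw = 5.18 m: y_tw > y₂, so the jump is submerged.

y₂ = 3.89 m; the jump is submerged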